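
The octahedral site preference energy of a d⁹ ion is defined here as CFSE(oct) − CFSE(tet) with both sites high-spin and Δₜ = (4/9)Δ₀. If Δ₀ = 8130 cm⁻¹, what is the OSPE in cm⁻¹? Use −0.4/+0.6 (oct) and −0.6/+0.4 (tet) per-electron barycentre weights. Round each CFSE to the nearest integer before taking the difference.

-3433

Octahedral high-spin t2g^6 e_g^3: CFSE = -0.6 × 8130 = -4878 cm⁻¹.
Tetrahedral e^4 t2^5 gives -0.4Δₜ = -0.4 × (4/9) × 8130 = -1445 cm⁻¹.
Subtracting, OSPE = -4878 − (-1445) = -3433 cm⁻¹.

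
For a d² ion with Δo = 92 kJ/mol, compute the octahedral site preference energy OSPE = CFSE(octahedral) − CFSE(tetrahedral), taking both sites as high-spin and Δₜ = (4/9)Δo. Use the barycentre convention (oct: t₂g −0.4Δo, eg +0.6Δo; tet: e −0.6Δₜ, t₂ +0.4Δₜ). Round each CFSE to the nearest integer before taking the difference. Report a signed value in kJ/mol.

Octahedral high-spin t2g^2 e_g^0: CFSE = -0.8 × 92 = -74 kJ/mol.
Tetrahedral e^2 t2^0 gives -1.2Δₜ = -1.2 × (4/9) × 92 = -49 kJ/mol.
OSPE = -74 − (-49) = -25 kJ/mol.

-25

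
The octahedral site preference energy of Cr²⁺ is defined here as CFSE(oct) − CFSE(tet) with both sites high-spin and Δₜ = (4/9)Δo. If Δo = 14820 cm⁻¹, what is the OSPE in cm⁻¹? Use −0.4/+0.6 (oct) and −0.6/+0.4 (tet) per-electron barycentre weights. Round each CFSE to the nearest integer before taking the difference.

-6257

Cr sits in group 6; removing 2 electrons leaves Cr²⁺ with 6 − 2 = 4 d electrons.
In an octahedral site d⁴ (HS) is t2g^3 e_g^1, giving CFSE(oct) = -0.6Δo = -8892 cm⁻¹.
Tetrahedral: e^2 t2^2, CFSE = 2(−0.6) + 2(+0.4) = -0.4Δₜ = -0.4 × (4/9) × 14820 = -2635 cm⁻¹.
OSPE = CFSE(oct) − CFSE(tet) = -8892 − (-2635) = -6257 cm⁻¹.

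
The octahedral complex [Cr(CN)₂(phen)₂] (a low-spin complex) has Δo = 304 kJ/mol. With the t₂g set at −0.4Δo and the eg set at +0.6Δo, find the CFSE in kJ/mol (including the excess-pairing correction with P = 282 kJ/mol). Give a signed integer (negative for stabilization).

-204

Ligand charges: 2×(-1) from CN⁻ and 2×(+0) from phen sum to -2; with overall charge +0, Cr is +2.
Cr sits in group 6; removing 2 electrons leaves Cr²⁺ with 6 − 2 = 4 d electrons.
Configuration: t₂g⁴ eg⁰.
Orbital CFSE = 4(-0.4) + 0(0.6) = -1.6Δo = -1.6 × 304 = -486 kJ/mol.
Relative to high-spin t₂g³ eg¹ (0 paired), the low-spin configuration has 1 additional pair, contributing +1 × 282 = +282 kJ/mol.
Combining: -486 + 282 = -204 kJ/mol.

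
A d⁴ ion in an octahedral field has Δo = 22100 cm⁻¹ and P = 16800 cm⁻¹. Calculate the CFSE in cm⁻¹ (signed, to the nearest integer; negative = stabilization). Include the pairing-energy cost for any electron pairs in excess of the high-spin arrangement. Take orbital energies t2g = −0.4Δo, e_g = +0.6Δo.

Here Δo > P (22100 > 16800), so the low-spin state is favoured.
Configuration: t2g^4 e_g^0.
Orbital CFSE = -1.6Δo = -1.6 × 22100 = -35360 cm⁻¹.
Excess pairs vs high-spin: 1 − 0 = 1; pairing cost = +16800 cm⁻¹.
Net CFSE = -35360 + 16800 = -18560 cm⁻¹.

-18560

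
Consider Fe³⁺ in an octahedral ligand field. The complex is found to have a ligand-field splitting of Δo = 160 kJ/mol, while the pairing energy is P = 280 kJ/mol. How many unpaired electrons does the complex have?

5

Fe is in group 8, so Fe³⁺ is d⁵ (8 − 3 = 5).
With Δo < P the complex is high-spin.
That gives t2g^3 e_g^2.
Unpaired electrons: 5.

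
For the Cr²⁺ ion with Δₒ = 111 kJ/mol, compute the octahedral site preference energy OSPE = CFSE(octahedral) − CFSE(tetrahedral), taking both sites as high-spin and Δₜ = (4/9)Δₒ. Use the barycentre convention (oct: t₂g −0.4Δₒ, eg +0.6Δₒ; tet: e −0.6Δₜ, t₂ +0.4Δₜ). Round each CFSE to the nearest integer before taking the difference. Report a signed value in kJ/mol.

-47

Cr is in group 6, so Cr²⁺ is d⁴ (6 − 2 = 4).
In an octahedral site d⁴ (HS) is t₂g³ eg¹, giving CFSE(oct) = -0.6Δₒ = -67 kJ/mol.
In a tetrahedral site the filling is e² t₂²: CFSE(tet) = -0.4Δₜ = -0.4 × (4/9)(111) = -20 kJ/mol.
Subtracting, OSPE = -67 − (-20) = -47 kJ/mol.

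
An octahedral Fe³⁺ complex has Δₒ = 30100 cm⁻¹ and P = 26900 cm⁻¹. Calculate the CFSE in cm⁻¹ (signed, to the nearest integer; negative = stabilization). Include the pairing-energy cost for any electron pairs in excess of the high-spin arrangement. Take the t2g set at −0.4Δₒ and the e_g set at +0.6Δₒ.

-6400

Fe sits in group 8; removing 3 electrons leaves Fe³⁺ with 8 − 3 = 5 d electrons.
Δₒ > P, so pairing is preferred: the ground state is low-spin.
Filling d⁵ accordingly: t2g^5 e_g^0.
Orbital CFSE = -2.0Δₒ = -2.0 × 30100 = -60200 cm⁻¹.
Excess pairs vs high-spin: 2 − 0 = 2; pairing cost = +53800 cm⁻¹.
Net CFSE = -60200 + 53800 = -6400 cm⁻¹.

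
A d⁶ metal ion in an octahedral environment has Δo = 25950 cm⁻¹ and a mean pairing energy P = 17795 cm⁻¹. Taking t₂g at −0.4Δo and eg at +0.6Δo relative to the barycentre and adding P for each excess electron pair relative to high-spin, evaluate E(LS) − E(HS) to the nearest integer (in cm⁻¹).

-16310

High-spin d⁶ fills as t₂g⁴ eg² with CFSE 4(−0.4) + 2(+0.6) = -0.4Δo = -10380 cm⁻¹.
Low-spin t₂g⁶ eg⁰ gives -2.4Δo = -62280 cm⁻¹, but forming 2 extra pairs costs 2P = 35590 cm⁻¹, so E(LS) = -62280 + 35590 = -26690 cm⁻¹.
Thus E(LS) − E(HS) = -16310 cm⁻¹.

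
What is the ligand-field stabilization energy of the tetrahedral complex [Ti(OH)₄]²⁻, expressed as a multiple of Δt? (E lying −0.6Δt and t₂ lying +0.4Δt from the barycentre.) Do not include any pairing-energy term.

-1.2 Δt

Each OH⁻ contributes -1; 4 × (-1) = -4. With overall charge -2, Ti is in the +2 oxidation state.
Ti is in group 4, so Ti²⁺ is d² (4 − 2 = 2).
Tetrahedral fields are weak (Δₜ ≈ 4/9 Δₒ), so electrons fill high-spin.
Configuration: e² t₂⁰.
CFSE = 2(-0.6Δt) + 0(0.4Δt) = -1.2Δt + 0.0Δt = -1.2Δt.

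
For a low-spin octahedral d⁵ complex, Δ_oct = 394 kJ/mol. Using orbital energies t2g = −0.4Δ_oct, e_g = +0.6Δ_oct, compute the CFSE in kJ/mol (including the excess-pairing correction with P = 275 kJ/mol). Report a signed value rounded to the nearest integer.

Configuration: t2g^5 e_g^0.
The orbital stabilization is -2.0Δ_oct = -2.0 × 394 = -788 kJ/mol.
Pairing penalty: 2 pairs vs 0 in the high-spin reference → 2 extra × P = 550 kJ/mol.
Combining: -788 + 550 = -238 kJ/mol.

-238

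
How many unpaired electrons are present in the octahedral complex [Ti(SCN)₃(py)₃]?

1

Ligand charges: 3×(-1) from SCN⁻ and 3×(+0) from py sum to -3; with overall charge +0, Ti is +3.
Ti is in group 4, so Ti³⁺ is d¹ (4 − 3 = 1).
Configuration: t₂g¹ eg⁰, giving 1 unpaired electron.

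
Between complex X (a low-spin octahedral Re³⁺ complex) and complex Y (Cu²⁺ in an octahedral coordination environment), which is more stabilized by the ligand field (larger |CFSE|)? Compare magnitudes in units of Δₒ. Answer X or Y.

X

X: Re is in group 7, so Re³⁺ is d⁴ (7 − 3 = 4); t₂g⁴ eg⁰, CFSE = -1.6Δₒ.
Y: Cu sits in group 11; removing 2 electrons leaves Cu²⁺ with 11 − 2 = 9 d electrons; t2g^6 e_g^3, CFSE = -0.6Δₒ.
So X has the larger |CFSE|.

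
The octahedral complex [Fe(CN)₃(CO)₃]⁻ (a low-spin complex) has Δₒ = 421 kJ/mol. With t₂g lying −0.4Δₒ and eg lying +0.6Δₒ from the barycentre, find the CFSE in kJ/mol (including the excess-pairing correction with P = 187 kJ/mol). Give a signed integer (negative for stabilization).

Ligand charges: 3×(-1) from CN⁻ and 3×(+0) from CO sum to -3; with overall charge -1, Fe is +2.
Fe²⁺: group 8, so d-count = 8 − 2 = 6.
The d⁶ electrons fill as t₂g⁶ eg⁰.
The orbital stabilization is -2.4Δₒ = -2.4 × 421 = -1010 kJ/mol.
High-spin d⁶ would be t₂g⁴ eg² with 1 pair; low-spin has 3, so 2 excess pairs cost +2P = +374 kJ/mol.
Overall CFSE = -1010 + 374 = -636 kJ/mol.

-636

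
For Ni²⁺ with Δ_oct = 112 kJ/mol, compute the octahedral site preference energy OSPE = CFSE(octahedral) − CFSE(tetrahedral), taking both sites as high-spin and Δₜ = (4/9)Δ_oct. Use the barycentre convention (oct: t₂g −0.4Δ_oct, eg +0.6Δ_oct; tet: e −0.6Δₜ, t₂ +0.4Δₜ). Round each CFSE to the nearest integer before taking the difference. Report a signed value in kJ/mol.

-94

Group 10 minus oxidation state +2 gives a d⁸ configuration for Ni²⁺.
Octahedral high-spin t2g^6 e_g^2: CFSE = -1.2 × 112 = -134 kJ/mol.
Tetrahedral: e^4 t2^4, CFSE = 4(−0.6) + 4(+0.4) = -0.8Δₜ = -0.8 × (4/9) × 112 = -40 kJ/mol.
Subtracting, OSPE = -134 − (-40) = -94 kJ/mol.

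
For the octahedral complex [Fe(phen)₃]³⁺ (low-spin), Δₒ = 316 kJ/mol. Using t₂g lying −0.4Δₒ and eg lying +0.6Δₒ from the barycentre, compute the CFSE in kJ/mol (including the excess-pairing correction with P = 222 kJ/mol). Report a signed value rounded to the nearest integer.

phen is neutral, so the +3 overall charge sits on Fe: oxidation state +3.
Fe sits in group 8; removing 3 electrons leaves Fe³⁺ with 8 − 3 = 5 d electrons.
Electron filling gives t₂g⁵ eg⁰.
Orbital CFSE = 5(-0.4) + 0(0.6) = -2.0Δₒ = -2.0 × 316 = -632 kJ/mol.
Pairing penalty: 2 pairs vs 0 in the high-spin reference → 2 extra × P = 444 kJ/mol.
Combining: -632 + 444 = -188 kJ/mol.

-188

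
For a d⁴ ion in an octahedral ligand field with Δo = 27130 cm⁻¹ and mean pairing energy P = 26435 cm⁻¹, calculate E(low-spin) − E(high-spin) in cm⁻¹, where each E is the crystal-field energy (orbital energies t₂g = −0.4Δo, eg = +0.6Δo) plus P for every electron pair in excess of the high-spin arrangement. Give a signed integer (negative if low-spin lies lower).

In the high-spin limit (t₂g³ eg¹) the orbital term is -0.6Δo = -16278 cm⁻¹, with no excess pairing.
Low-spin: t₂g⁴ eg⁰, orbital CFSE = -1.6Δo = -43408 cm⁻¹; plus 1 excess pair × P = +26435 cm⁻¹; total -16973 cm⁻¹.
Thus E(LS) − E(HS) = -695 cm⁻¹.

-695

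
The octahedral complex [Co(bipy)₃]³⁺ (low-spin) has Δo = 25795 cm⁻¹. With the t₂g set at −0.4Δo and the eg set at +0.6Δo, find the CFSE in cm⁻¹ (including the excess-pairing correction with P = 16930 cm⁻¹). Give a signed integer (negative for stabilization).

-28048

bipy is neutral, so the +3 overall charge sits on Co: oxidation state +3.
Co sits in group 9; removing 3 electrons leaves Co³⁺ with 9 − 3 = 6 d electrons.
Electron filling gives t₂g⁶ eg⁰.
Orbital CFSE = 6(-0.4) + 0(0.6) = -2.4Δo = -2.4 × 25795 = -61908 cm⁻¹.
Pairing penalty: 3 pairs vs 1 in the high-spin reference → 2 extra × P = 33860 cm⁻¹.
Combining: -61908 + 33860 = -28048 cm⁻¹.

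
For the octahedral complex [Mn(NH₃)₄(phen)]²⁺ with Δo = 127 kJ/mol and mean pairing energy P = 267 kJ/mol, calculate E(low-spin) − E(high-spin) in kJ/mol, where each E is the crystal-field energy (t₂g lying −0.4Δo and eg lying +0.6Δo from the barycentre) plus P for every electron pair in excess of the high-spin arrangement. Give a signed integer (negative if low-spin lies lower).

Ligand charges: 4×(+0) from NH₃ and 1×(+0) from phen sum to +0; with overall charge +2, Mn is +2.
Mn sits in group 7; removing 2 electrons leaves Mn²⁺ with 7 − 2 = 5 d electrons.
In the high-spin limit (t₂g³ eg²) the orbital term is 0.0Δo = 0 kJ/mol, with no excess pairing.
For low-spin the configuration is t₂g⁵ eg⁰: orbital energy -2.0 × 127 = -254 kJ/mol, and 2 additional pairs relative to high-spin add 534 kJ/mol, giving 280 kJ/mol.
E(LS) − E(HS) = 280 − (0) = 280 kJ/mol.

280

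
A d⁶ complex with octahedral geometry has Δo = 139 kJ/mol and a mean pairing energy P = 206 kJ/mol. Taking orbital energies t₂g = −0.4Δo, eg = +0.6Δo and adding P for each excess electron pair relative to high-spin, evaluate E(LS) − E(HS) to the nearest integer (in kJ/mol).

In the high-spin limit (t₂g⁴ eg²) the orbital term is -0.4Δo = -56 kJ/mol, with no excess pairing.
Low-spin: t₂g⁶ eg⁰, orbital CFSE = -2.4Δo = -334 kJ/mol; plus 2 excess pairs × P = +412 kJ/mol; total 78 kJ/mol.
E(LS) − E(HS) = 78 − (-56) = 134 kJ/mol.

134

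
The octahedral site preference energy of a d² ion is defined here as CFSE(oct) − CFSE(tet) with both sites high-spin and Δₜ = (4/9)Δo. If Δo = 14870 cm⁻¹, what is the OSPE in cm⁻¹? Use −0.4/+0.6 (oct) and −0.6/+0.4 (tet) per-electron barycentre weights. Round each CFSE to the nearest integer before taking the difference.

-3965

Octahedral high-spin t₂g² eg⁰: CFSE = -0.8 × 14870 = -11896 cm⁻¹.
Tetrahedral: e² t₂⁰, CFSE = 2(−0.6) + 0(+0.4) = -1.2Δₜ = -1.2 × (4/9) × 14870 = -7931 cm⁻¹.
OSPE = CFSE(oct) − CFSE(tet) = -11896 − (-7931) = -3965 cm⁻¹.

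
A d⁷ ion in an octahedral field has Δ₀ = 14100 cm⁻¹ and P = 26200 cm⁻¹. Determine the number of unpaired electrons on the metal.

Here Δ₀ < P (14100 < 26200), so the high-spin state is favoured.
Filling d⁷ accordingly: t₂g⁵ eg².
Unpaired electrons: 3.

3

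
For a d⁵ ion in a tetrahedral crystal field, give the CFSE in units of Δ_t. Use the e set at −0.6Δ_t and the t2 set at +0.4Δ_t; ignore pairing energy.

0.0 Δ_t

With tetrahedral geometry the complex is necessarily high-spin.
Configuration: e^2 t2^3.
CFSE = 2(-0.6Δ_t) + 3(0.4Δ_t) = -1.2Δ_t + 1.2Δ_t = 0.0Δ_t.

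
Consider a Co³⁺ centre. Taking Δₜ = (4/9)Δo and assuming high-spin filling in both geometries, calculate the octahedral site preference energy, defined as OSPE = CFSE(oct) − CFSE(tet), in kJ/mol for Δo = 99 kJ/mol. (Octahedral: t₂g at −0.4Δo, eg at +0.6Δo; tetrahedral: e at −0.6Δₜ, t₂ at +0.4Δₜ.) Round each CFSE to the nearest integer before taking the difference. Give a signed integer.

-14

Group 9 minus oxidation state +3 gives a d⁶ configuration for Co³⁺.
Octahedral high-spin t₂g⁴ eg²: CFSE = -0.4 × 99 = -40 kJ/mol.
Tetrahedral e³ t₂³ gives -0.6Δₜ = -0.6 × (4/9) × 99 = -26 kJ/mol.
OSPE = -40 − (-26) = -14 kJ/mol.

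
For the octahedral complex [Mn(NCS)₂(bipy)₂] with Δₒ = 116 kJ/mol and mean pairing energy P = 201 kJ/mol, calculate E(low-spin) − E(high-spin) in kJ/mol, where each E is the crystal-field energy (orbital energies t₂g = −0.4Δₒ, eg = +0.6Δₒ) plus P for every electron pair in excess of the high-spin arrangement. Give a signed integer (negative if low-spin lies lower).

Ligand charges: 2×(-1) from NCS⁻ and 2×(+0) from bipy sum to -2; with overall charge +0, Mn is +2.
Mn is in group 7, so Mn²⁺ is d⁵ (7 − 2 = 5).
In the high-spin limit (t₂g³ eg²) the orbital term is 0.0Δₒ = 0 kJ/mol, with no excess pairing.
Low-spin: t₂g⁵ eg⁰, orbital CFSE = -2.0Δₒ = -232 kJ/mol; plus 2 excess pairs × P = +402 kJ/mol; total 170 kJ/mol.
Thus E(LS) − E(HS) = 170 kJ/mol.

170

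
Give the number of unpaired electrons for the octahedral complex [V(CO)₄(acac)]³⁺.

1

Ligand charges: 4×(+0) from CO and 1×(-1) from acac⁻ sum to -1; with overall charge +3, V is +4.
V sits in group 5; removing 4 electrons leaves V⁴⁺ with 5 − 4 = 1 d electrons.
Configuration: t₂g¹ eg⁰, giving 1 unpaired electron.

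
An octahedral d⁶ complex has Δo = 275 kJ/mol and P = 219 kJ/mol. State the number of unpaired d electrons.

Δo > P, so pairing is preferred: the ground state is low-spin.
That gives t2g^6 e_g^0.
Unpaired electrons: 0.

0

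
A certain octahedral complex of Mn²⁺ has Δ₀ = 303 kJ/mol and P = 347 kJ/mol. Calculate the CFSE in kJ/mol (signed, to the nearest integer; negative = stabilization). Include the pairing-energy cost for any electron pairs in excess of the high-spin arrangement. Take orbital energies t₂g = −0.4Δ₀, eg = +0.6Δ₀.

0

Mn is in group 7, so Mn²⁺ is d⁵ (7 − 2 = 5).
Here Δ₀ < P (303 < 347), so the high-spin state is favoured.
That gives t₂g³ eg².
Orbital CFSE = 0.0Δ₀ = 0.0 × 303 = 0 kJ/mol.
High-spin has no excess pairs, so no pairing correction applies.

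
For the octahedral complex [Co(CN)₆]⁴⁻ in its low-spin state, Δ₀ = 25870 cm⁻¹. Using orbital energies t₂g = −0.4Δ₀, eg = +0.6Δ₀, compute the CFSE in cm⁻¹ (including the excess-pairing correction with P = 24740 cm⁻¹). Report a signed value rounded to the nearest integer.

Each CN⁻ contributes -1; 6 × (-1) = -6. With overall charge -4, Co is in the +2 oxidation state.
Co is in group 9, so Co²⁺ is d⁷ (9 − 2 = 7).
The d⁷ electrons fill as t₂g⁶ eg¹.
CFSE(orbital) = 6×(-0.4Δ₀) + 1×(0.6Δ₀) = -1.8Δ₀; with Δ₀ = 25870 cm⁻¹ that is -46566 cm⁻¹.
High-spin d⁷ would be t₂g⁵ eg² with 2 pairs; low-spin has 3, so 1 excess pair costs +1P = +24740 cm⁻¹.
Combining: -46566 + 24740 = -21826 cm⁻¹.

-21826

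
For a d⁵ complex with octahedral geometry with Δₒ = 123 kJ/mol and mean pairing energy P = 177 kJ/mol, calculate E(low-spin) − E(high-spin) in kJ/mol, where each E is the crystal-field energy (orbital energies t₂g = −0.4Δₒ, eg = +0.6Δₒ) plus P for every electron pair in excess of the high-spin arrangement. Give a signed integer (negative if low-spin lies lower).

108

In the high-spin limit (t₂g³ eg²) the orbital term is 0.0Δₒ = 0 kJ/mol, with no excess pairing.
For low-spin the configuration is t₂g⁵ eg⁰: orbital energy -2.0 × 123 = -246 kJ/mol, and 2 additional pairs relative to high-spin add 354 kJ/mol, giving 108 kJ/mol.
E(LS) − E(HS) = 108 − (0) = 108 kJ/mol.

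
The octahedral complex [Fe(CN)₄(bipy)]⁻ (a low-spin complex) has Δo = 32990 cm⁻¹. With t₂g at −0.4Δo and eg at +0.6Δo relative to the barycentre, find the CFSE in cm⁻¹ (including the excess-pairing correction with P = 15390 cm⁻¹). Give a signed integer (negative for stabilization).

Ligand charges: 4×(-1) from CN⁻ and 1×(+0) from bipy sum to -4; with overall charge -1, Fe is +3.
Fe is in group 8, so Fe³⁺ is d⁵ (8 − 3 = 5).
Electron filling gives t₂g⁵ eg⁰.
CFSE(orbital) = 5×(-0.4Δo) + 0×(0.6Δo) = -2.0Δo; with Δo = 32990 cm⁻¹ that is -65980 cm⁻¹.
High-spin d⁵ would be t₂g³ eg² with 0 pairs; low-spin has 2, so 2 excess pairs cost +2P = +30780 cm⁻¹.
Net CFSE = -65980 + 30780 = -35200 cm⁻¹.

-35200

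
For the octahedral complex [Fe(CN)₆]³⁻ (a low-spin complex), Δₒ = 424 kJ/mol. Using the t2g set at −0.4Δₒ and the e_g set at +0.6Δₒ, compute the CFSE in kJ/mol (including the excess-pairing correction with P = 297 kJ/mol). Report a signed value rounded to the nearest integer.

-254

Each CN⁻ contributes -1; 6 × (-1) = -6. With overall charge -3, Fe is in the +3 oxidation state.
Fe is in group 8, so Fe³⁺ is d⁵ (8 − 3 = 5).
Electron filling gives t2g^5 e_g^0.
The orbital stabilization is -2.0Δₒ = -2.0 × 424 = -848 kJ/mol.
High-spin d⁵ would be t2g^3 e_g^2 with 0 pairs; low-spin has 2, so 2 excess pairs cost +2P = +594 kJ/mol.
Overall CFSE = -848 + 594 = -254 kJ/mol.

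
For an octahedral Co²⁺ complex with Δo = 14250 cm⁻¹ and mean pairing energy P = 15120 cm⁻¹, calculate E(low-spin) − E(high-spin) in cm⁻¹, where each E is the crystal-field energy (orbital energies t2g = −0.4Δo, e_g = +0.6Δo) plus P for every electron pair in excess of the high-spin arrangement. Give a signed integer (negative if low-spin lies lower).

Group 9 minus oxidation state +2 gives a d⁷ configuration for Co²⁺.
High-spin: t2g^5 e_g^2, CFSE = -0.8Δo = -11400 cm⁻¹.
For low-spin the configuration is t2g^6 e_g^1: orbital energy -1.8 × 14250 = -25650 cm⁻¹, and 1 additional pair relative to high-spin adds 15120 cm⁻¹, giving -10530 cm⁻¹.
E(LS) − E(HS) = -10530 − (-11400) = 870 cm⁻¹.

870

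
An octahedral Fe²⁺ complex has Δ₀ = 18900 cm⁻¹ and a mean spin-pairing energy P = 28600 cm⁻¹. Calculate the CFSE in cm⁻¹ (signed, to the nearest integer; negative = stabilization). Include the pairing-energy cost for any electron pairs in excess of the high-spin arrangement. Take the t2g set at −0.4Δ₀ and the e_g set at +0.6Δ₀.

Fe²⁺: group 8, so d-count = 8 − 2 = 6.
Δ₀ < P, so pairing is avoided: the ground state is high-spin.
Filling d⁶ accordingly: t2g^4 e_g^2.
Orbital CFSE = -0.4Δ₀ = -0.4 × 18900 = -7560 cm⁻¹.
High-spin has no excess pairs, so no pairing correction applies.

-7560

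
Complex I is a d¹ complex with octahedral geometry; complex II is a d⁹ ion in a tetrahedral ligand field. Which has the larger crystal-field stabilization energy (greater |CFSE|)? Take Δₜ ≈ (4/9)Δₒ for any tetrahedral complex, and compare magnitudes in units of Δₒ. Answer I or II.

I

I: For octahedral d¹ the high- and low-spin configurations coincide; t₂g¹ eg⁰, CFSE = -0.4Δₒ.
II: Tetrahedral splitting is small, so the complex is high-spin; e⁴ t₂⁵, CFSE = -0.4Δₜ ≈ -0.18Δₒ.
So I has the larger |CFSE|.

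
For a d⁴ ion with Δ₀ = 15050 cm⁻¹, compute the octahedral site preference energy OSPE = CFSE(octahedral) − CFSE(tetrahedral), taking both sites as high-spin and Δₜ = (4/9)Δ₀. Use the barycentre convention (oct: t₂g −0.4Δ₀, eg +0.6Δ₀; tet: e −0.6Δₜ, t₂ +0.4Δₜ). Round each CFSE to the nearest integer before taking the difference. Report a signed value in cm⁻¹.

Octahedral high-spin t₂g³ eg¹: CFSE = -0.6 × 15050 = -9030 cm⁻¹.
Tetrahedral e² t₂² gives -0.4Δₜ = -0.4 × (4/9) × 15050 = -2676 cm⁻¹.
OSPE = CFSE(oct) − CFSE(tet) = -9030 − (-2676) = -6354 cm⁻¹.

-6354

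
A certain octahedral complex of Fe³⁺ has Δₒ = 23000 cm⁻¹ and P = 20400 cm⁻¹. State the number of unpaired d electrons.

Fe is in group 8, so Fe³⁺ is d⁵ (8 − 3 = 5).
Since Δₒ = 23000 cm⁻¹ > P = 20400 cm⁻¹, the complex adopts the low-spin configuration.
That gives t₂g⁵ eg⁰.
Unpaired electrons: 1.

1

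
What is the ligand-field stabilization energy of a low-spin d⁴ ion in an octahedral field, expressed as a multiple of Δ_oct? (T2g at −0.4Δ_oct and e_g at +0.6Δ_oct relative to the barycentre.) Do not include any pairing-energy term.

-1.6 Δ_oct

Configuration: t2g^4 e_g^0.
CFSE = 4(-0.4Δ_oct) + 0(0.6Δ_oct) = -1.6Δ_oct + 0.0Δ_oct = -1.6Δ_oct.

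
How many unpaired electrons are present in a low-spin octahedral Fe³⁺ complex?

1

Fe sits in group 8; removing 3 electrons leaves Fe³⁺ with 8 − 3 = 5 d electrons.
Configuration: t2g^5 e_g^0, giving 1 unpaired electron.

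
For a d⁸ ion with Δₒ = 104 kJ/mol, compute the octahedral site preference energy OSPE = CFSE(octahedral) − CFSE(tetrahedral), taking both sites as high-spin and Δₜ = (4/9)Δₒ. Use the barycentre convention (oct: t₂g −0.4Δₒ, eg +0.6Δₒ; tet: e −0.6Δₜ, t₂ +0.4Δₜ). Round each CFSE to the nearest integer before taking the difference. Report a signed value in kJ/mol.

-88

Octahedral (high-spin): t₂g⁶ eg², CFSE = 6(−0.4) + 2(+0.6) = -1.2Δₒ = -1.2 × 104 = -125 kJ/mol.
In a tetrahedral site the filling is e⁴ t₂⁴: CFSE(tet) = -0.8Δₜ = -0.8 × (4/9)(104) = -37 kJ/mol.
OSPE = -125 − (-37) = -88 kJ/mol.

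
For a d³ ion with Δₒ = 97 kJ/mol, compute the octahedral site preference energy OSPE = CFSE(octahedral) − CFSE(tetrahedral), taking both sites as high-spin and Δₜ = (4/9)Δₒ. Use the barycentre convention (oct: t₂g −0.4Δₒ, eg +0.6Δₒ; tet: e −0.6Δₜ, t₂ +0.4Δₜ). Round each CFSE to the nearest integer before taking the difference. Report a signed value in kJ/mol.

Octahedral (high-spin): t₂g³ eg⁰, CFSE = 3(−0.4) + 0(+0.6) = -1.2Δₒ = -1.2 × 97 = -116 kJ/mol.
In a tetrahedral site the filling is e² t₂¹: CFSE(tet) = -0.8Δₜ = -0.8 × (4/9)(97) = -34 kJ/mol.
OSPE = CFSE(oct) − CFSE(tet) = -116 − (-34) = -82 kJ/mol.

-82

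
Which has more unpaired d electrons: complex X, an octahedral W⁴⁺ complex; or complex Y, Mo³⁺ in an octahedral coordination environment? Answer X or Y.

X: W⁴⁺: group 6, so d-count = 6 − 4 = 2; t2g^2 e_g^0 → 2 unpaired.
Y: Mo³⁺: group 6, so d-count = 6 − 3 = 3; t₂g³ eg⁰ → 3 unpaired.
So Y has more unpaired electrons.

Y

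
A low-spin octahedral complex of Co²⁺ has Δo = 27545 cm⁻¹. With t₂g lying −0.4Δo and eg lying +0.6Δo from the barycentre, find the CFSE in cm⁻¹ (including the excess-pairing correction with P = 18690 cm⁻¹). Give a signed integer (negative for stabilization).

Co sits in group 9; removing 2 electrons leaves Co²⁺ with 9 − 2 = 7 d electrons.
Electron filling gives t₂g⁶ eg¹.
CFSE(orbital) = 6×(-0.4Δo) + 1×(0.6Δo) = -1.8Δo; with Δo = 27545 cm⁻¹ that is -49581 cm⁻¹.
High-spin d⁷ would be t₂g⁵ eg² with 2 pairs; low-spin has 3, so 1 excess pair costs +1P = +18690 cm⁻¹.
Overall CFSE = -49581 + 18690 = -30891 cm⁻¹.

-30891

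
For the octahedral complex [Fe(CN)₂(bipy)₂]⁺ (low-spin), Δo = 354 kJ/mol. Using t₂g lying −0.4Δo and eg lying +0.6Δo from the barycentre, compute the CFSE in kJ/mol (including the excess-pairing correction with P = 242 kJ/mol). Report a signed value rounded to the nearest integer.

Ligand charges: 2×(-1) from CN⁻ and 2×(+0) from bipy sum to -2; with overall charge +1, Fe is +3.
Fe is in group 8, so Fe³⁺ is d⁵ (8 − 3 = 5).
The d⁵ electrons fill as t₂g⁵ eg⁰.
The orbital stabilization is -2.0Δo = -2.0 × 354 = -708 kJ/mol.
High-spin d⁵ would be t₂g³ eg² with 0 pairs; low-spin has 2, so 2 excess pairs cost +2P = +484 kJ/mol.
Net CFSE = -708 + 484 = -224 kJ/mol.

-224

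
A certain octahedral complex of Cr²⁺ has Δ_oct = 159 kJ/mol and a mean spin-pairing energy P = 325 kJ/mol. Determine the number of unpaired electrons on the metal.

4

Group 6 minus oxidation state +2 gives a d⁴ configuration for Cr²⁺.
With Δ_oct < P the complex is high-spin.
Configuration: t₂g³ eg¹.
Unpaired electrons: 4.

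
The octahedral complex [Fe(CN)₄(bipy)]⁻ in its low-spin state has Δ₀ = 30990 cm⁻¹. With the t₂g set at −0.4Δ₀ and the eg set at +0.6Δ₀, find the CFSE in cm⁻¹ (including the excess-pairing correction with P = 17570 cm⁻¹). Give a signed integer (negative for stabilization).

-26840

Ligand charges: 4×(-1) from CN⁻ and 1×(+0) from bipy sum to -4; with overall charge -1, Fe is +3.
Fe is in group 8, so Fe³⁺ is d⁵ (8 − 3 = 5).
Configuration: t₂g⁵ eg⁰.
The orbital stabilization is -2.0Δ₀ = -2.0 × 30990 = -61980 cm⁻¹.
Relative to high-spin t₂g³ eg² (0 paired), the low-spin configuration has 2 additional pairs, contributing +2 × 17570 = +35140 cm⁻¹.
Overall CFSE = -61980 + 35140 = -26840 cm⁻¹.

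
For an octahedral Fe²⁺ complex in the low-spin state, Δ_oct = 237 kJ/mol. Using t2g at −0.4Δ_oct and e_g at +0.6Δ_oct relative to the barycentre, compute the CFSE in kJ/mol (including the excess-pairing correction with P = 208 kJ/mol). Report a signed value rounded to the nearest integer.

Fe is in group 8, so Fe²⁺ is d⁶ (8 − 2 = 6).
Electron filling gives t2g^6 e_g^0.
Orbital CFSE = 6(-0.4) + 0(0.6) = -2.4Δ_oct = -2.4 × 237 = -569 kJ/mol.
Relative to high-spin t2g^4 e_g^2 (1 paired), the low-spin configuration has 2 additional pairs, contributing +2 × 208 = +416 kJ/mol.
Overall CFSE = -569 + 416 = -153 kJ/mol.

-153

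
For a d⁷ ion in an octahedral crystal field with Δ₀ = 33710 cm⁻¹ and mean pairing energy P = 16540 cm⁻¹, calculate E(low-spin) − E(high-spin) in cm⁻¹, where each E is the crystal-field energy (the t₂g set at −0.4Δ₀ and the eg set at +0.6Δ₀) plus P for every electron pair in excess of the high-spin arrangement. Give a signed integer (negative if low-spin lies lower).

In the high-spin limit (t₂g⁵ eg²) the orbital term is -0.8Δ₀ = -26968 cm⁻¹, with no excess pairing.
Low-spin: t₂g⁶ eg¹, orbital CFSE = -1.8Δ₀ = -60678 cm⁻¹; plus 1 excess pair × P = +16540 cm⁻¹; total -44138 cm⁻¹.
Thus E(LS) − E(HS) = -17170 cm⁻¹.

-17170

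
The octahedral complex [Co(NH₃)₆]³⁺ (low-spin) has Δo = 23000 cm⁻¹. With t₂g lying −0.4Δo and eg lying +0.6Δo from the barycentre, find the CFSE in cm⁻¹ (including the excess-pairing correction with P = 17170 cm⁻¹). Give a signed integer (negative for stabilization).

-20860

NH₃ is neutral, so the +3 overall charge sits on Co: oxidation state +3.
Co is in group 9, so Co³⁺ is d⁶ (9 − 3 = 6).
Electron filling gives t₂g⁶ eg⁰.
CFSE(orbital) = 6×(-0.4Δo) + 0×(0.6Δo) = -2.4Δo; with Δo = 23000 cm⁻¹ that is -55200 cm⁻¹.
High-spin d⁶ would be t₂g⁴ eg² with 1 pair; low-spin has 3, so 2 excess pairs cost +2P = +34340 cm⁻¹.
Net CFSE = -55200 + 34340 = -20860 cm⁻¹.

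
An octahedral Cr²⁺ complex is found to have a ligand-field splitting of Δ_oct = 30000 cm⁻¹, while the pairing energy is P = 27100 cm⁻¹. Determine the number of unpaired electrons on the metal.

2

Cr sits in group 6; removing 2 electrons leaves Cr²⁺ with 6 − 2 = 4 d electrons.
Here Δ_oct > P (30000 > 27100), so the low-spin state is favoured.
That gives t₂g⁴ eg⁰.
Unpaired electrons: 2.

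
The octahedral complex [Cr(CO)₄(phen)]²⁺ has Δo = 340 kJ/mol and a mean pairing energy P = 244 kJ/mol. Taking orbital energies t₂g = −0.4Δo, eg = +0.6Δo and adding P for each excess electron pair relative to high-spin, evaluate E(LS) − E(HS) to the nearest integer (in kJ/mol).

-96

Ligand charges: 4×(+0) from CO and 1×(+0) from phen sum to +0; with overall charge +2, Cr is +2.
Cr sits in group 6; removing 2 electrons leaves Cr²⁺ with 6 − 2 = 4 d electrons.
High-spin d⁴ fills as t₂g³ eg¹ with CFSE 3(−0.4) + 1(+0.6) = -0.6Δo = -204 kJ/mol.
Low-spin: t₂g⁴ eg⁰, orbital CFSE = -1.6Δo = -544 kJ/mol; plus 1 excess pair × P = +244 kJ/mol; total -300 kJ/mol.
E(LS) − E(HS) = -300 − (-204) = -96 kJ/mol.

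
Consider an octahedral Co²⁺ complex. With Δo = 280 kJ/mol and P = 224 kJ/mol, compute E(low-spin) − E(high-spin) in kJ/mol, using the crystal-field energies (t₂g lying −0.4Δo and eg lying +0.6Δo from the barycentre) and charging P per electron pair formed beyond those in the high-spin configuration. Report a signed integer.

Group 9 minus oxidation state +2 gives a d⁷ configuration for Co²⁺.
In the high-spin limit (t₂g⁵ eg²) the orbital term is -0.8Δo = -224 kJ/mol, with no excess pairing.
Low-spin t₂g⁶ eg¹ gives -1.8Δo = -504 kJ/mol, but forming 1 extra pair costs 1P = 224 kJ/mol, so E(LS) = -504 + 224 = -280 kJ/mol.
The difference is -280 − (-224) = -56 kJ/mol, so low-spin lies lower.

-56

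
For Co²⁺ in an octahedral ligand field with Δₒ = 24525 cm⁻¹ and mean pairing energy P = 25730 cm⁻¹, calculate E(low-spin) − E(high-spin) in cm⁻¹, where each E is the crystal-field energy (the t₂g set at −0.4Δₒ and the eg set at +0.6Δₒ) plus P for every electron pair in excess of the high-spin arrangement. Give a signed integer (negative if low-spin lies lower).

Group 9 minus oxidation state +2 gives a d⁷ configuration for Co²⁺.
High-spin: t₂g⁵ eg², CFSE = -0.8Δₒ = -19620 cm⁻¹.
Low-spin: t₂g⁶ eg¹, orbital CFSE = -1.8Δₒ = -44145 cm⁻¹; plus 1 excess pair × P = +25730 cm⁻¹; total -18415 cm⁻¹.
Thus E(LS) − E(HS) = 1205 cm⁻¹.

1205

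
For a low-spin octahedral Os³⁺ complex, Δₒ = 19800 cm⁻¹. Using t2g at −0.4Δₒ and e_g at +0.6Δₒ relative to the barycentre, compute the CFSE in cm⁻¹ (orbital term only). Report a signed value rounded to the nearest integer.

-39600

Os sits in group 8; removing 3 electrons leaves Os³⁺ with 8 − 3 = 5 d electrons.
Electron filling gives t2g^5 e_g^0.
The orbital stabilization is -2.0Δₒ = -2.0 × 19800 = -39600 cm⁻¹.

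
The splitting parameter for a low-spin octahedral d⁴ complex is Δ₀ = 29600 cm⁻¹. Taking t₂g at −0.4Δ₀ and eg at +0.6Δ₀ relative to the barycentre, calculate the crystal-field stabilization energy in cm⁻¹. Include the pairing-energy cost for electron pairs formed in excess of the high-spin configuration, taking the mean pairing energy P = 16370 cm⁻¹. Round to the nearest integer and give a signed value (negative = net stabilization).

Electron filling gives t₂g⁴ eg⁰.
The orbital stabilization is -1.6Δ₀ = -1.6 × 29600 = -47360 cm⁻¹.
Pairing penalty: 1 pair vs 0 in the high-spin reference → 1 extra × P = 16370 cm⁻¹.
Combining: -47360 + 16370 = -30990 cm⁻¹.

-30990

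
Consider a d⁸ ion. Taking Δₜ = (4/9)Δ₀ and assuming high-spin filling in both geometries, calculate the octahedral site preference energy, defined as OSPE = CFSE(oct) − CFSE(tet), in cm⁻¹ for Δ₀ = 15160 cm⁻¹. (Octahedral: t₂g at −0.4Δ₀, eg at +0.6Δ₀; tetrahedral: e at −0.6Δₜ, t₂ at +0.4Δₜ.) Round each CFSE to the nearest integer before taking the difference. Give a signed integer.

-12802

Octahedral high-spin t₂g⁶ eg²: CFSE = -1.2 × 15160 = -18192 cm⁻¹.
In a tetrahedral site the filling is e⁴ t₂⁴: CFSE(tet) = -0.8Δₜ = -0.8 × (4/9)(15160) = -5390 cm⁻¹.
OSPE = CFSE(oct) − CFSE(tet) = -18192 − (-5390) = -12802 cm⁻¹.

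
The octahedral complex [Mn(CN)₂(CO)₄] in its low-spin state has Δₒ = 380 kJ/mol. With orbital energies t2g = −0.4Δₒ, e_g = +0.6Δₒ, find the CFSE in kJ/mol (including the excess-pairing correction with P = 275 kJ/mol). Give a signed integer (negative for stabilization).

-210

Ligand charges: 2×(-1) from CN⁻ and 4×(+0) from CO sum to -2; with overall charge +0, Mn is +2.
Mn sits in group 7; removing 2 electrons leaves Mn²⁺ with 7 − 2 = 5 d electrons.
Configuration: t2g^5 e_g^0.
The orbital stabilization is -2.0Δₒ = -2.0 × 380 = -760 kJ/mol.
Relative to high-spin t2g^3 e_g^2 (0 paired), the low-spin configuration has 2 additional pairs, contributing +2 × 275 = +550 kJ/mol.
Overall CFSE = -760 + 550 = -210 kJ/mol.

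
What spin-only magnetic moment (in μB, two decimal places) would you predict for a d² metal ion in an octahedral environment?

Configuration: t₂g² eg⁰ → 2 unpaired electrons.
μ(spin-only) = √[2(2+2)] = √8 ≈ 2.83 μB.

2.83 μB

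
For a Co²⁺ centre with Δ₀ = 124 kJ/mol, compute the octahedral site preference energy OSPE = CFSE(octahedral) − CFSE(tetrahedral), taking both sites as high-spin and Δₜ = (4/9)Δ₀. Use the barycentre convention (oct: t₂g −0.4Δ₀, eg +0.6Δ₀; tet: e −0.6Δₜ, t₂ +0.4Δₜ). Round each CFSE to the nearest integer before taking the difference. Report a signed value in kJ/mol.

-33

Co sits in group 9; removing 2 electrons leaves Co²⁺ with 9 − 2 = 7 d electrons.
Octahedral (high-spin): t2g^5 e_g^2, CFSE = 5(−0.4) + 2(+0.6) = -0.8Δ₀ = -0.8 × 124 = -99 kJ/mol.
Tetrahedral: e^4 t2^3, CFSE = 4(−0.6) + 3(+0.4) = -1.2Δₜ = -1.2 × (4/9) × 124 = -66 kJ/mol.
OSPE = -99 − (-66) = -33 kJ/mol.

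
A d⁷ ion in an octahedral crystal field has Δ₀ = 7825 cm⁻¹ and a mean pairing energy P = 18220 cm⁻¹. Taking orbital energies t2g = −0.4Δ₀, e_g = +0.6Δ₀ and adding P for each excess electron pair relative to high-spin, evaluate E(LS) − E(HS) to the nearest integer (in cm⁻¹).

High-spin: t2g^5 e_g^2, CFSE = -0.8Δ₀ = -6260 cm⁻¹.
For low-spin the configuration is t2g^6 e_g^1: orbital energy -1.8 × 7825 = -14085 cm⁻¹, and 1 additional pair relative to high-spin adds 18220 cm⁻¹, giving 4135 cm⁻¹.
E(LS) − E(HS) = 4135 − (-6260) = 10395 cm⁻¹.

10395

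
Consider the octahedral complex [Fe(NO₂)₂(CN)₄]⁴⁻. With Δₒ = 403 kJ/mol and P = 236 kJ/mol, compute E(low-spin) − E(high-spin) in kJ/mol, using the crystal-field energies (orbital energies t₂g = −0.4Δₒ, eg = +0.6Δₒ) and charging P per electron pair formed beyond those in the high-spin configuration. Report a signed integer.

Ligand charges: 2×(-1) from NO₂⁻ and 4×(-1) from CN⁻ sum to -6; with overall charge -4, Fe is +2.
Group 8 minus oxidation state +2 gives a d⁶ configuration for Fe²⁺.
High-spin: t₂g⁴ eg², CFSE = -0.4Δₒ = -161 kJ/mol.
Low-spin t₂g⁶ eg⁰ gives -2.4Δₒ = -967 kJ/mol, but forming 2 extra pairs costs 2P = 472 kJ/mol, so E(LS) = -967 + 472 = -495 kJ/mol.
E(LS) − E(HS) = -495 − (-161) = -334 kJ/mol.

-334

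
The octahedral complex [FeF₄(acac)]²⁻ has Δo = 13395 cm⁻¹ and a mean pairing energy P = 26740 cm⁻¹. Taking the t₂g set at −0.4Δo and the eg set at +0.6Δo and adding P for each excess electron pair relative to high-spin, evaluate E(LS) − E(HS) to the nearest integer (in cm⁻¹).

26690

Ligand charges: 4×(-1) from F⁻ and 1×(-1) from acac⁻ sum to -5; with overall charge -2, Fe is +3.
Group 8 minus oxidation state +3 gives a d⁵ configuration for Fe³⁺.
High-spin d⁵ fills as t₂g³ eg² with CFSE 3(−0.4) + 2(+0.6) = 0.0Δo = 0 cm⁻¹.
For low-spin the configuration is t₂g⁵ eg⁰: orbital energy -2.0 × 13395 = -26790 cm⁻¹, and 2 additional pairs relative to high-spin add 53480 cm⁻¹, giving 26690 cm⁻¹.
The difference is 26690 − (0) = 26690 cm⁻¹, so high-spin lies lower.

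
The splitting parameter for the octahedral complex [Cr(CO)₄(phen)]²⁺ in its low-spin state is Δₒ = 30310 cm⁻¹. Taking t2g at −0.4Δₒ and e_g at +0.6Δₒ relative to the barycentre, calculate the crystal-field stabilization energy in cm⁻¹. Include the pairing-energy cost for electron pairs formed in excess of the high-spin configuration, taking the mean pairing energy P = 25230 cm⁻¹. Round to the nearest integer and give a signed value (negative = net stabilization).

-23266

Ligand charges: 4×(+0) from CO and 1×(+0) from phen sum to +0; with overall charge +2, Cr is +2.
Cr²⁺: group 6, so d-count = 6 − 2 = 4.
The d⁴ electrons fill as t2g^4 e_g^0.
CFSE(orbital) = 4×(-0.4Δₒ) + 0×(0.6Δₒ) = -1.6Δₒ; with Δₒ = 30310 cm⁻¹ that is -48496 cm⁻¹.
High-spin d⁴ would be t2g^3 e_g^1 with 0 pairs; low-spin has 1, so 1 excess pair costs +1P = +25230 cm⁻¹.
Overall CFSE = -48496 + 25230 = -23266 cm⁻¹.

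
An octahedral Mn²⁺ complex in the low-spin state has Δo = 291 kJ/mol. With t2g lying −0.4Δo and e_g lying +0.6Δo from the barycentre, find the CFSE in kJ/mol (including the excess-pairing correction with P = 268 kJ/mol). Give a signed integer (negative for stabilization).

-46

Group 7 minus oxidation state +2 gives a d⁵ configuration for Mn²⁺.
The d⁵ electrons fill as t2g^5 e_g^0.
The orbital stabilization is -2.0Δo = -2.0 × 291 = -582 kJ/mol.
High-spin d⁵ would be t2g^3 e_g^2 with 0 pairs; low-spin has 2, so 2 excess pairs cost +2P = +536 kJ/mol.
Overall CFSE = -582 + 536 = -46 kJ/mol.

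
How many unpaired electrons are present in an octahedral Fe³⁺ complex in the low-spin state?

1

Fe³⁺: group 8, so d-count = 8 − 3 = 5.
Configuration: t2g^5 e_g^0, giving 1 unpaired electron.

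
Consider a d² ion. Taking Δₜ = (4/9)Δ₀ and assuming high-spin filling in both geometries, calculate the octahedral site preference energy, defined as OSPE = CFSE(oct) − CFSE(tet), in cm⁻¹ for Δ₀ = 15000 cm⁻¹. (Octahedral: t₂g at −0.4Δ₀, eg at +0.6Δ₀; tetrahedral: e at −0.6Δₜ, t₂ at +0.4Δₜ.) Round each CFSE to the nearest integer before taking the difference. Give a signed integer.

-4000

Octahedral (high-spin): t₂g² eg⁰, CFSE = 2(−0.4) + 0(+0.6) = -0.8Δ₀ = -0.8 × 15000 = -12000 cm⁻¹.
In a tetrahedral site the filling is e² t₂⁰: CFSE(tet) = -1.2Δₜ = -1.2 × (4/9)(15000) = -8000 cm⁻¹.
OSPE = -12000 − (-8000) = -4000 cm⁻¹.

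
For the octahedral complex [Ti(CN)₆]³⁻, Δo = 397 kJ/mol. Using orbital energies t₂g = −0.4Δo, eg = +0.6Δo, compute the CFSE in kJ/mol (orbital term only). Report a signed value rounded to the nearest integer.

-159

Each CN⁻ contributes -1; 6 × (-1) = -6. With overall charge -3, Ti is in the +3 oxidation state.
Ti sits in group 4; removing 3 electrons leaves Ti³⁺ with 4 − 3 = 1 d electrons.
For octahedral d¹ the high- and low-spin configurations coincide.
The d¹ electrons fill as t₂g¹ eg⁰.
CFSE(orbital) = 1×(-0.4Δo) + 0×(0.6Δo) = -0.4Δo; with Δo = 397 kJ/mol that is -159 kJ/mol.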